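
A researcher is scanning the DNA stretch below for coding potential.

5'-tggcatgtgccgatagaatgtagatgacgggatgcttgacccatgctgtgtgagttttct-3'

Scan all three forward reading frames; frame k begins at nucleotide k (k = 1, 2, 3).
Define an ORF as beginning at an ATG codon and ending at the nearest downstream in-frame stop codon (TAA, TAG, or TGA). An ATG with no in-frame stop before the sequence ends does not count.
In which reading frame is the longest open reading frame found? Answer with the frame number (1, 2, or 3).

3

Frame 1: TGG CAT GTG CCG ATA GAA TGT AGA TGA CGG GAT GCT TGA CCC ATG CTG TGT GAG TTT TCT — no ATG→stop ORF.
Frame 2: GGC ATG TGC CGA TAG AAT GTA GAT GAC GGG ATG CTT GAC CCA TGC TGT GTG AGT TTT — ATG at 5, stop TAG at 14 → 12 nt.
Frame 3: GCA TGT GCC GAT AGA ATG TAG ATG ACG GGA TGC TTG ACC CAT GCT GTG TGA GTT TTC — ATG at 18, stop TAG at 21 → 6 nt; ATG at 24, stop TGA at 51 → 30 nt.
Longest ORF is 30 nt in frame 3 (positions 24–53).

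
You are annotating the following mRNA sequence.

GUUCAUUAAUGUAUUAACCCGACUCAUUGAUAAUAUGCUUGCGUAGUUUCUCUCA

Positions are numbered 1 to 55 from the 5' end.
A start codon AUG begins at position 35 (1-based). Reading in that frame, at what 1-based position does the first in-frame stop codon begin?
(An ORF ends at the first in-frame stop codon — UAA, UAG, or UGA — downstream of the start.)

44

Codons from position 35: AUG (35–37), CUU (38–40), GCG (41–43), UAG (44–46).
UAG is a stop codon; it begins at position 44.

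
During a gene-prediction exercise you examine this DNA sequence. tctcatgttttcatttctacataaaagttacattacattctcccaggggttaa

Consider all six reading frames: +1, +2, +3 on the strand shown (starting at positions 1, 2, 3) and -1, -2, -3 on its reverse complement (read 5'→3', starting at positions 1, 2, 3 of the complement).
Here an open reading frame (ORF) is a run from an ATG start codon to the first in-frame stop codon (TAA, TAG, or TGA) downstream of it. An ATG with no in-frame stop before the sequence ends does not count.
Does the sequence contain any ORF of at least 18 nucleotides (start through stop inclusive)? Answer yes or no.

no

Reverse complement (5'→3'): TTAACCCCTGGGAGAATGTAATGTAACTTTTATGTAGAAATGAAAACATGAGA
Frame +1: TCT CAT GTT TTC ATT TCT ACA TAA AAG TTA CAT TAC ATT CTC CCA GGG GTT — no ATG→stop ORF.
Frame +2: CTC ATG TTT TCA TTT CTA CAT AAA AGT TAC ATT ACA TTC TCC CAG GGG TTA — no ATG→stop ORF.
Frame +3: TCA TGT TTT CAT TTC TAC ATA AAA GTT ACA TTA CAT TCT CCC AGG GGT TAA — no ATG→stop ORF.
Frame -1: TTA ACC CCT GGG AGA ATG TAA TGT AAC TTT TAT GTA GAA ATG AAA ACA TGA — ATG at 16, stop TAA at 19 → 6 nt; ATG at 40, stop TGA at 49 → 12 nt.
Frame -2: TAA CCC CTG GGA GAA TGT AAT GTA ACT TTT ATG TAG AAA TGA AAA CAT GAG — ATG at 32, stop TAG at 35 → 6 nt.
Frame -3: AAC CCC TGG GAG AAT GTA ATG TAA CTT TTA TGT AGA AAT GAA AAC ATG AGA — ATG at 21, stop TAA at 24 → 6 nt.
Largest ORF found is 12 nucleotides < 18, so no.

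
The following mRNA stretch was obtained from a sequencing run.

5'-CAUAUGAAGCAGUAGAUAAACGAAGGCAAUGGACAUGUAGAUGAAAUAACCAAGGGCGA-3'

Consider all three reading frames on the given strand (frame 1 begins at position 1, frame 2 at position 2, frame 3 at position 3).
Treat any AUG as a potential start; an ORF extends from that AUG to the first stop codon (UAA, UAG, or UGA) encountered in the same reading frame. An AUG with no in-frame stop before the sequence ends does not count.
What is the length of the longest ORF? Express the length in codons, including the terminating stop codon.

4

Frame 1: CAU AUG AAG CAG UAG AUA AAC GAA GGC AAU GGA CAU GUA GAU GAA AUA ACC AAG GGC — AUG at 4, stop UAG at 13 → 12 nt.
Frame 2: AUA UGA AGC AGU AGA UAA ACG AAG GCA AUG GAC AUG UAG AUG AAA UAA CCA AGG GCG — AUG at 29, stop UAG at 38 → 12 nt; AUG at 35, stop UAG at 38 → 6 nt; AUG at 41, stop UAA at 47 → 9 nt.
Frame 3: UAU GAA GCA GUA GAU AAA CGA AGG CAA UGG ACA UGU AGA UGA AAU AAC CAA GGG CGA — no AUG→stop ORF.
Longest: frame 1, positions 4–15, 12 nt = 4 codons = 3 aa. → 4 codons.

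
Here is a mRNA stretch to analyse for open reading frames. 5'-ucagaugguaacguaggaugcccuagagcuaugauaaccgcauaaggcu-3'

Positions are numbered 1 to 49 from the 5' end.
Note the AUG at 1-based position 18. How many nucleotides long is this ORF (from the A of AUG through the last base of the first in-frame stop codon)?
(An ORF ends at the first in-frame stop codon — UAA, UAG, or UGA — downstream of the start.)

9

Codons from position 18: AUG (18–20), CCC (21–23), UAG (24–26).
UAG is the first in-frame stop; ORF spans 18–26, 9 nucleotides.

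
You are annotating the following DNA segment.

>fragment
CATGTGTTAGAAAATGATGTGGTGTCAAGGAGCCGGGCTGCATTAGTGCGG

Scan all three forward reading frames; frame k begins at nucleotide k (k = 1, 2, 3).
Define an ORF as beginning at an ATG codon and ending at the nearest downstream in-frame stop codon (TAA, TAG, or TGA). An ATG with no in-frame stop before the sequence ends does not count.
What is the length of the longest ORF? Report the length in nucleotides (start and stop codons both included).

33

Frame 1: CAT GTG TTA GAA AAT GAT GTG GTG TCA AGG AGC CGG GCT GCA TTA GTG CGG — no ATG→stop ORF.
Frame 2: ATG TGT TAG AAA ATG ATG TGG TGT CAA GGA GCC GGG CTG CAT TAG TGC — ATG at 2, stop TAG at 8 → 9 nt; ATG at 14, stop TAG at 44 → 33 nt; ATG at 17, stop TAG at 44 → 30 nt.
Frame 3: TGT GTT AGA AAA TGA TGT GGT GTC AAG GAG CCG GGC TGC ATT AGT GCG — no ATG→stop ORF.
Longest: frame 2, positions 14–46, 33 nt = 11 codons = 10 aa. → 33 nucleotides.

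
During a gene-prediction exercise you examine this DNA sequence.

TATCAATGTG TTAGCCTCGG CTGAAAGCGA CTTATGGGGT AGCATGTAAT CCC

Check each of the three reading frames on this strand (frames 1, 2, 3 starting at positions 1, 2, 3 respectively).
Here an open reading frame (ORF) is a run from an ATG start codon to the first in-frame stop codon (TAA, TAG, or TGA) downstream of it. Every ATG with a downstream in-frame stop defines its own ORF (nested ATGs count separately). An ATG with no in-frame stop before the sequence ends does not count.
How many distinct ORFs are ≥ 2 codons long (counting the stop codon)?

3

Frame 1: TAT CAA TGT GTT AGC CTC GGC TGA AAG CGA CTT ATG GGG TAG CAT GTA ATC — ATG at 34, stop TAG at 40 → 9 nt.
Frame 2: ATC AAT GTG TTA GCC TCG GCT GAA AGC GAC TTA TGG GGT AGC ATG TAA TCC — ATG at 44, stop TAA at 47 → 6 nt.
Frame 3: TCA ATG TGT TAG CCT CGG CTG AAA GCG ACT TAT GGG GTA GCA TGT AAT CCC — ATG at 6, stop TAG at 12 → 9 nt.
ORFs ≥ 2 codons: frame 1 34–42 (3 codons), frame 2 44–49 (2 codons), frame 3 6–14 (3 codons). Count = 3.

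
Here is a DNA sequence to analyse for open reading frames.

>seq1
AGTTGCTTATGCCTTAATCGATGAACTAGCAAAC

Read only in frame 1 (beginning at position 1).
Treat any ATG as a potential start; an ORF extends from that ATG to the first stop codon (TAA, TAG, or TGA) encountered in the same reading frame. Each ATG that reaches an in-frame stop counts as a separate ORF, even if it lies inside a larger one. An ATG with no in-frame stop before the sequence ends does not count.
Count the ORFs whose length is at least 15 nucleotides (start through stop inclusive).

0

Frame 1: AGT TGC TTA TGC CTT AAT CGA TGA ACT AGC AAA — no ATG→stop ORF.
No ORF reaches 15 nucleotides. Count = 0.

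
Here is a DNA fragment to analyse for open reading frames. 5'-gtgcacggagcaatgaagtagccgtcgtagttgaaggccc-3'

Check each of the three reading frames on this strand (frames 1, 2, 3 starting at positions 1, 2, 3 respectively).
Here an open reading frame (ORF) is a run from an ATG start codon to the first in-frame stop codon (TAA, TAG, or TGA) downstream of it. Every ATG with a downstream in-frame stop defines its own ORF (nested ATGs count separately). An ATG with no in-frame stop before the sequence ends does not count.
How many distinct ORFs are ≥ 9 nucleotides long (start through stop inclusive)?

1

Frame 1: GTG CAC GGA GCA ATG AAG TAG CCG TCG TAG TTG AAG GCC — ATG at 13, stop TAG at 19 → 9 nt.
Frame 2: TGC ACG GAG CAA TGA AGT AGC CGT CGT AGT TGA AGG CCC — no ATG→stop ORF.
Frame 3: GCA CGG AGC AAT GAA GTA GCC GTC GTA GTT GAA GGC — no ATG→stop ORF.
ORFs ≥ 9 nucleotides: frame 1 13–21 (9 nucleotides). Count = 1.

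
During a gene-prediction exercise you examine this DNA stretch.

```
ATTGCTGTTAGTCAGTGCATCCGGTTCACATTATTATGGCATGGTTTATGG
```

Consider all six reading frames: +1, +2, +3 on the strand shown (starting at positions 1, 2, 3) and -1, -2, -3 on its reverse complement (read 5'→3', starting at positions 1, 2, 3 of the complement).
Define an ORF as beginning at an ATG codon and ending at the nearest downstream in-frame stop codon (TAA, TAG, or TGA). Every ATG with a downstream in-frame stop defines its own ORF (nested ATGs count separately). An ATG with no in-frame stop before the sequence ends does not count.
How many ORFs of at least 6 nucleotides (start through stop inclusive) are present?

3

Reverse complement (5'→3'): CCATAAACCATGCCATAATAATGTGAACCGGATGCACTGACTAACAGCAAT
Frame +1: ATT GCT GTT AGT CAG TGC ATC CGG TTC ACA TTA TTA TGG CAT GGT TTA TGG — no ATG→stop ORF.
Frame +2: TTG CTG TTA GTC AGT GCA TCC GGT TCA CAT TAT TAT GGC ATG GTT TAT — no ATG→stop ORF.
Frame +3: TGC TGT TAG TCA GTG CAT CCG GTT CAC ATT ATT ATG GCA TGG TTT ATG — no ATG→stop ORF.
Frame -1: CCA TAA ACC ATG CCA TAA TAA TGT GAA CCG GAT GCA CTG ACT AAC AGC AAT — ATG at 10, stop TAA at 16 → 9 nt.
Frame -2: CAT AAA CCA TGC CAT AAT AAT GTG AAC CGG ATG CAC TGA CTA ACA GCA — ATG at 32, stop TGA at 38 → 9 nt.
Frame -3: ATA AAC CAT GCC ATA ATA ATG TGA ACC GGA TGC ACT GAC TAA CAG CAA — ATG at 21, stop TGA at 24 → 6 nt.
ORFs ≥ 6 nucleotides: frame -1 10–18 (9 nucleotides), frame -2 32–40 (9 nucleotides), frame -3 21–26 (6 nucleotides). Count = 3.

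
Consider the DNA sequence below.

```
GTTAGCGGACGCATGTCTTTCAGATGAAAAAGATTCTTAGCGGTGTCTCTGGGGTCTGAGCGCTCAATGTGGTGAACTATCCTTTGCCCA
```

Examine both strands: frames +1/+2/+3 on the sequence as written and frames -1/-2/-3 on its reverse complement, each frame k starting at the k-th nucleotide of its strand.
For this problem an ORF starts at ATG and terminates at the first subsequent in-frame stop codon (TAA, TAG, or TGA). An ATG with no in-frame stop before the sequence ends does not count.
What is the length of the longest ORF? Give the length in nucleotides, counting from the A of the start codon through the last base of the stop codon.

Reverse complement (5'→3'): TGGGCAAAGGATAGTTCACCACATTGAGCGCTCAGACCCCAGAGACACCGCTAAGAATCTTTTTCATCTGAAAGACATGCGTCCGCTAAC
Frame +1: GTT AGC GGA CGC ATG TCT TTC AGA TGA AAA AGA TTC TTA GCG GTG TCT CTG GGG TCT GAG CGC TCA ATG TGG TGA ACT ATC CTT TGC CCA — ATG at 13, stop TGA at 25 → 15 nt; ATG at 67, stop TGA at 73 → 9 nt.
Frame +2: TTA GCG GAC GCA TGT CTT TCA GAT GAA AAA GAT TCT TAG CGG TGT CTC TGG GGT CTG AGC GCT CAA TGT GGT GAA CTA TCC TTT GCC — no ATG→stop ORF.
Frame +3: TAG CGG ACG CAT GTC TTT CAG ATG AAA AAG ATT CTT AGC GGT GTC TCT GGG GTC TGA GCG CTC AAT GTG GTG AAC TAT CCT TTG CCC — ATG at 24, stop TGA at 57 → 36 nt.
Frame -1: TGG GCA AAG GAT AGT TCA CCA CAT TGA GCG CTC AGA CCC CAG AGA CAC CGC TAA GAA TCT TTT TCA TCT GAA AGA CAT GCG TCC GCT AAC — no ATG→stop ORF.
Frame -2: GGG CAA AGG ATA GTT CAC CAC ATT GAG CGC TCA GAC CCC AGA GAC ACC GCT AAG AAT CTT TTT CAT CTG AAA GAC ATG CGT CCG CTA — no ATG→stop ORF.
Frame -3: GGC AAA GGA TAG TTC ACC ACA TTG AGC GCT CAG ACC CCA GAG ACA CCG CTA AGA ATC TTT TTC ATC TGA AAG ACA TGC GTC CGC TAA — no ATG→stop ORF.
Longest: frame +3, positions 24–59, 36 nt = 12 codons = 11 aa. → 36 nucleotides.

36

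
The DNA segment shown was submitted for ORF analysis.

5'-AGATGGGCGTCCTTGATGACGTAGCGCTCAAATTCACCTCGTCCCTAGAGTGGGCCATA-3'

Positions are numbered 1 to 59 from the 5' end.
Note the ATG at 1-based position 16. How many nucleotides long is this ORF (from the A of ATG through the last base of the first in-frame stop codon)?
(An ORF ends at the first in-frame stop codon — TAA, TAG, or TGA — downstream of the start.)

Codons from position 16: ATG (16–18), ACG (19–21), TAG (22–24).
TAG is the first in-frame stop; ORF spans 16–24, 9 nucleotides.

9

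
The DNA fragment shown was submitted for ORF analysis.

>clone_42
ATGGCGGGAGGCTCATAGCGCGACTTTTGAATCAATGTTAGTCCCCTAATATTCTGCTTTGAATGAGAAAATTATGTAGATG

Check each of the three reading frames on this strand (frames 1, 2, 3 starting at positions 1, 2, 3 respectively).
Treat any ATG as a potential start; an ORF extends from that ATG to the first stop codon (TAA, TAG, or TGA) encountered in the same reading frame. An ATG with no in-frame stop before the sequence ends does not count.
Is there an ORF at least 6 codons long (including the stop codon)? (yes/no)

yes

Frame 1: ATG GCG GGA GGC TCA TAG CGC GAC TTT TGA ATC AAT GTT AGT CCC CTA ATA TTC TGC TTT GAA TGA GAA AAT TAT GTA GAT — ATG at 1, stop TAG at 16 → 18 nt.
Frame 2: TGG CGG GAG GCT CAT AGC GCG ACT TTT GAA TCA ATG TTA GTC CCC TAA TAT TCT GCT TTG AAT GAG AAA ATT ATG TAG ATG — ATG at 35, stop TAA at 47 → 15 nt; ATG at 74, stop TAG at 77 → 6 nt.
Frame 3: GGC GGG AGG CTC ATA GCG CGA CTT TTG AAT CAA TGT TAG TCC CCT AAT ATT CTG CTT TGA ATG AGA AAA TTA TGT AGA — no ATG→stop ORF.
Frame 1 has an ORF of 6 codons (positions 1–18) ≥ 6, so yes.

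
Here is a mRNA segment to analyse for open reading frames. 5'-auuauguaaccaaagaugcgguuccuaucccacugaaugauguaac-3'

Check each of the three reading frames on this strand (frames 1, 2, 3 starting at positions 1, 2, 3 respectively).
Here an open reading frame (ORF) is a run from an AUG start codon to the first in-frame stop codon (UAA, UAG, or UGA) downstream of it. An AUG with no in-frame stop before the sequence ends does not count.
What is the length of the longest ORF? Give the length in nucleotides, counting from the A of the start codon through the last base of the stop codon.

Frame 1: AUU AUG UAA CCA AAG AUG CGG UUC CUA UCC CAC UGA AUG AUG UAA — AUG at 4, stop UAA at 7 → 6 nt; AUG at 16, stop UGA at 34 → 21 nt; AUG at 37, stop UAA at 43 → 9 nt; AUG at 40, stop UAA at 43 → 6 nt.
Frame 2: UUA UGU AAC CAA AGA UGC GGU UCC UAU CCC ACU GAA UGA UGU AAC — no AUG→stop ORF.
Frame 3: UAU GUA ACC AAA GAU GCG GUU CCU AUC CCA CUG AAU GAU GUA — no AUG→stop ORF.
Longest: frame 1, positions 16–36, 21 nt = 7 codons = 6 aa. → 21 nucleotides.

21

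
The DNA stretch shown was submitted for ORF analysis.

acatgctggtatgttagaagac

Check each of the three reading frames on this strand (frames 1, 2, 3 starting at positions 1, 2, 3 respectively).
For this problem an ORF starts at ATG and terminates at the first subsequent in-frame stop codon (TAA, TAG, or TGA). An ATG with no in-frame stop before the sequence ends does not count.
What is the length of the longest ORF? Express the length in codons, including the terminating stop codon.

Frame 1: ACA TGC TGG TAT GTT AGA AGA — no ATG→stop ORF.
Frame 2: CAT GCT GGT ATG TTA GAA GAC — no ATG→stop ORF.
Frame 3: ATG CTG GTA TGT TAG AAG — ATG at 3, stop TAG at 15 → 15 nt.
Longest: frame 3, positions 3–17, 15 nt = 5 codons = 4 aa. → 5 codons.

5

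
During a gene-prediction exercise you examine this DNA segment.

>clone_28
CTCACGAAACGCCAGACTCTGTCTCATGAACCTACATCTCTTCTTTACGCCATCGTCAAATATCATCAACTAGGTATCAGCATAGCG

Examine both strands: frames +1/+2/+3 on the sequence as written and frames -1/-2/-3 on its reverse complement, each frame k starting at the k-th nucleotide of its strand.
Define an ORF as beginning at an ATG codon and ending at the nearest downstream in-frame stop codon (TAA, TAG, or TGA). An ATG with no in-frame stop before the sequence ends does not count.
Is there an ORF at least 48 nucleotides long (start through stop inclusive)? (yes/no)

yes

Reverse complement (5'→3'): CGCTATGCTGATACCTAGTTGATGATATTTGACGATGGCGTAAAGAAGAGATGTAGGTTCATGAGACAGAGTCTGGCGTTTCGTGAG
Frame +1: CTC ACG AAA CGC CAG ACT CTG TCT CAT GAA CCT ACA TCT CTT CTT TAC GCC ATC GTC AAA TAT CAT CAA CTA GGT ATC AGC ATA GCG — no ATG→stop ORF.
Frame +2: TCA CGA AAC GCC AGA CTC TGT CTC ATG AAC CTA CAT CTC TTC TTT ACG CCA TCG TCA AAT ATC ATC AAC TAG GTA TCA GCA TAG — ATG at 26, stop TAG at 71 → 48 nt.
Frame +3: CAC GAA ACG CCA GAC TCT GTC TCA TGA ACC TAC ATC TCT TCT TTA CGC CAT CGT CAA ATA TCA TCA ACT AGG TAT CAG CAT AGC — no ATG→stop ORF.
Frame -1: CGC TAT GCT GAT ACC TAG TTG ATG ATA TTT GAC GAT GGC GTA AAG AAG AGA TGT AGG TTC ATG AGA CAG AGT CTG GCG TTT CGT GAG — no ATG→stop ORF.
Frame -2: GCT ATG CTG ATA CCT AGT TGA TGA TAT TTG ACG ATG GCG TAA AGA AGA GAT GTA GGT TCA TGA GAC AGA GTC TGG CGT TTC GTG — ATG at 5, stop TGA at 20 → 18 nt; ATG at 35, stop TAA at 41 → 9 nt.
Frame -3: CTA TGC TGA TAC CTA GTT GAT GAT ATT TGA CGA TGG CGT AAA GAA GAG ATG TAG GTT CAT GAG ACA GAG TCT GGC GTT TCG TGA — ATG at 51, stop TAG at 54 → 6 nt.
Frame +2 has an ORF of 48 nucleotides (positions 26–73) ≥ 48, so yes.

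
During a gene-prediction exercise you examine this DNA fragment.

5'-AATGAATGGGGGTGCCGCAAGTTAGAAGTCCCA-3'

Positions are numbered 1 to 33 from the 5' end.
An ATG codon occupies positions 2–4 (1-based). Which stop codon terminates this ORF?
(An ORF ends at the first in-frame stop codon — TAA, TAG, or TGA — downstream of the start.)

TAG

Codons from position 2: ATG (2–4), AAT (5–7), GGG (8–10), GGT (11–13), GCC (14–16), GCA (17–19), AGT (20–22), TAG (23–25).
The first in-frame stop codon is TAG.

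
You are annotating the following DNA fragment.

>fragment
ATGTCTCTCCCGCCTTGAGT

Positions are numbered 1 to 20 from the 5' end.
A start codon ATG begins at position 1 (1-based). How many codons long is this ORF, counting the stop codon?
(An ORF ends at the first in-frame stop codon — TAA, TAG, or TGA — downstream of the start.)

6

Codons from position 1: ATG (1–3), TCT (4–6), CTC (7–9), CCG (10–12), CCT (13–15), TGA (16–18).
TGA is the first in-frame stop; that's 6 codons including the stop.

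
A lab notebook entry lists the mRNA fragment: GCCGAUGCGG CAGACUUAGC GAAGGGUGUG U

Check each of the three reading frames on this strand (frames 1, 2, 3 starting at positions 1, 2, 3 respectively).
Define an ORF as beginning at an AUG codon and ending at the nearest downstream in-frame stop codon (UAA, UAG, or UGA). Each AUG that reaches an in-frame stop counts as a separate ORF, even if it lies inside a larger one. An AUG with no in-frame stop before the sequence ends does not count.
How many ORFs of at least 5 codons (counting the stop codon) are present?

Frame 1: GCC GAU GCG GCA GAC UUA GCG AAG GGU GUG — no AUG→stop ORF.
Frame 2: CCG AUG CGG CAG ACU UAG CGA AGG GUG UGU — AUG at 5, stop UAG at 17 → 15 nt.
Frame 3: CGA UGC GGC AGA CUU AGC GAA GGG UGU — no AUG→stop ORF.
ORFs ≥ 5 codons: frame 2 5–19 (5 codons). Count = 1.

1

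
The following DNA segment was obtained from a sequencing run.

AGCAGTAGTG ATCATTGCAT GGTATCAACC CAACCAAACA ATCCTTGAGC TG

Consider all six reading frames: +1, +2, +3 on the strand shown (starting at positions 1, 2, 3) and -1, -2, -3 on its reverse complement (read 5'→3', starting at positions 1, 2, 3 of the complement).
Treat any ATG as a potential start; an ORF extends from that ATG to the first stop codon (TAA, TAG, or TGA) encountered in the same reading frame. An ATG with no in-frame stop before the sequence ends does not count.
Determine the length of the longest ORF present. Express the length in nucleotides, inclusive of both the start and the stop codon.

30

Reverse complement (5'→3'): CAGCTCAAGGATTGTTTGGTTGGGTTGATACCATGCAATGATCACTACTGCT
Frame +1: AGC AGT AGT GAT CAT TGC ATG GTA TCA ACC CAA CCA AAC AAT CCT TGA GCT — ATG at 19, stop TGA at 46 → 30 nt.
Frame +2: GCA GTA GTG ATC ATT GCA TGG TAT CAA CCC AAC CAA ACA ATC CTT GAG CTG — no ATG→stop ORF.
Frame +3: CAG TAG TGA TCA TTG CAT GGT ATC AAC CCA ACC AAA CAA TCC TTG AGC — no ATG→stop ORF.
Frame -1: CAG CTC AAG GAT TGT TTG GTT GGG TTG ATA CCA TGC AAT GAT CAC TAC TGC — no ATG→stop ORF.
Frame -2: AGC TCA AGG ATT GTT TGG TTG GGT TGA TAC CAT GCA ATG ATC ACT ACT GCT — no ATG→stop ORF.
Frame -3: GCT CAA GGA TTG TTT GGT TGG GTT GAT ACC ATG CAA TGA TCA CTA CTG — ATG at 33, stop TGA at 39 → 9 nt.
Longest: frame +1, positions 19–48, 30 nt = 10 codons = 9 aa. → 30 nucleotides.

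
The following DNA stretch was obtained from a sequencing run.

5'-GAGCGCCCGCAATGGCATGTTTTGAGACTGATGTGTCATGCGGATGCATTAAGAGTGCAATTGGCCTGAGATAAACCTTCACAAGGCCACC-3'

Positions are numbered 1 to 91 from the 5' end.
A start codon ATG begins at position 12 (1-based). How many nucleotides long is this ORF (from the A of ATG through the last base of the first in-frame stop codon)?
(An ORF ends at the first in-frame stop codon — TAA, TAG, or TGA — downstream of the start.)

63

Codons from position 12: ATG (12–14), GCA (15–17), TGT (18–20), TTT (21–23), GAG (24–26), ACT (27–29), GAT (30–32), GTG (33–35), TCA (36–38), TGC (39–41), GGA (42–44), TGC (45–47), ATT (48–50), AAG (51–53), AGT (54–56), GCA (57–59), ATT (60–62), GGC (63–65), CTG (66–68), AGA (69–71), TAA (72–74).
TAA is the first in-frame stop; ORF spans 12–74, 63 nucleotides.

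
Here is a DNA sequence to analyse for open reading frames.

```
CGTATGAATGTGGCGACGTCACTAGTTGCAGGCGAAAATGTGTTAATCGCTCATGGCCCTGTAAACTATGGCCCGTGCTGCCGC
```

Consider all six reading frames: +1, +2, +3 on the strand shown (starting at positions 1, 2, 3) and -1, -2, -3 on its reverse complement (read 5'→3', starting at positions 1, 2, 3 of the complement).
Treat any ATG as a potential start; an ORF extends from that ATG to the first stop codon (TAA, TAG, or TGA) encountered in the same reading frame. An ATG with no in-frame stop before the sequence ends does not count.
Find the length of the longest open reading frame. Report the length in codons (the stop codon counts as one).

Reverse complement (5'→3'): GCGGCAGCACGGGCCATAGTTTACAGGGCCATGAGCGATTAACACATTTTCGCCTGCAACTAGTGACGTCGCCACATTCATACG
Frame +1: CGT ATG AAT GTG GCG ACG TCA CTA GTT GCA GGC GAA AAT GTG TTA ATC GCT CAT GGC CCT GTA AAC TAT GGC CCG TGC TGC CGC — no ATG→stop ORF.
Frame +2: GTA TGA ATG TGG CGA CGT CAC TAG TTG CAG GCG AAA ATG TGT TAA TCG CTC ATG GCC CTG TAA ACT ATG GCC CGT GCT GCC — ATG at 8, stop TAG at 23 → 18 nt; ATG at 38, stop TAA at 44 → 9 nt; ATG at 53, stop TAA at 62 → 12 nt.
Frame +3: TAT GAA TGT GGC GAC GTC ACT AGT TGC AGG CGA AAA TGT GTT AAT CGC TCA TGG CCC TGT AAA CTA TGG CCC GTG CTG CCG — no ATG→stop ORF.
Frame -1: GCG GCA GCA CGG GCC ATA GTT TAC AGG GCC ATG AGC GAT TAA CAC ATT TTC GCC TGC AAC TAG TGA CGT CGC CAC ATT CAT ACG — ATG at 31, stop TAA at 40 → 12 nt.
Frame -2: CGG CAG CAC GGG CCA TAG TTT ACA GGG CCA TGA GCG ATT AAC ACA TTT TCG CCT GCA ACT AGT GAC GTC GCC ACA TTC ATA — no ATG→stop ORF.
Frame -3: GGC AGC ACG GGC CAT AGT TTA CAG GGC CAT GAG CGA TTA ACA CAT TTT CGC CTG CAA CTA GTG ACG TCG CCA CAT TCA TAC — no ATG→stop ORF.
Longest: frame +2, positions 8–25, 18 nt = 6 codons = 5 aa. → 6 codons.

6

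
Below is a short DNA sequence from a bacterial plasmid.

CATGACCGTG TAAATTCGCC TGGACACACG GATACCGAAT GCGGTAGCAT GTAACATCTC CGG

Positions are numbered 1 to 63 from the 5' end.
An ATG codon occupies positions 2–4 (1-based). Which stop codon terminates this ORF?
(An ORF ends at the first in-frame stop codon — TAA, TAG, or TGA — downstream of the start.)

Codons from position 2: ATG (2–4), ACC (5–7), GTG (8–10), TAA (11–13).
The first in-frame stop codon is TAA.

TAA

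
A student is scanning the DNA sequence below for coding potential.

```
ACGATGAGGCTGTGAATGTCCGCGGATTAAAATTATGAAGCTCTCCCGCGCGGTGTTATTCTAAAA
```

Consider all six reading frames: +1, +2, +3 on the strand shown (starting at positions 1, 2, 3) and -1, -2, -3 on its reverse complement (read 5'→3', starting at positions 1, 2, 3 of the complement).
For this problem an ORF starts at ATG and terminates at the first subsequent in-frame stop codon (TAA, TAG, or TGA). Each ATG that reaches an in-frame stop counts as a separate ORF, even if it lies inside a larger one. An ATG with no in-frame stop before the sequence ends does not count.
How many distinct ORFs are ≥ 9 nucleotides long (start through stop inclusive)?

Reverse complement (5'→3'): TTTTAGAATAACACCGCGCGGGAGAGCTTCATAATTTTAATCCGCGGACATTCACAGCCTCATCGT
Frame +1: ACG ATG AGG CTG TGA ATG TCC GCG GAT TAA AAT TAT GAA GCT CTC CCG CGC GGT GTT ATT CTA AAA — ATG at 4, stop TGA at 13 → 12 nt; ATG at 16, stop TAA at 28 → 15 nt.
Frame +2: CGA TGA GGC TGT GAA TGT CCG CGG ATT AAA ATT ATG AAG CTC TCC CGC GCG GTG TTA TTC TAA — ATG at 35, stop TAA at 62 → 30 nt.
Frame +3: GAT GAG GCT GTG AAT GTC CGC GGA TTA AAA TTA TGA AGC TCT CCC GCG CGG TGT TAT TCT AAA — no ATG→stop ORF.
Frame -1: TTT TAG AAT AAC ACC GCG CGG GAG AGC TTC ATA ATT TTA ATC CGC GGA CAT TCA CAG CCT CAT CGT — no ATG→stop ORF.
Frame -2: TTT AGA ATA ACA CCG CGC GGG AGA GCT TCA TAA TTT TAA TCC GCG GAC ATT CAC AGC CTC ATC — no ATG→stop ORF.
Frame -3: TTA GAA TAA CAC CGC GCG GGA GAG CTT CAT AAT TTT AAT CCG CGG ACA TTC ACA GCC TCA TCG — no ATG→stop ORF.
ORFs ≥ 9 nucleotides: frame +1 4–15 (12 nucleotides), frame +1 16–30 (15 nucleotides), frame +2 35–64 (30 nucleotides). Count = 3.

3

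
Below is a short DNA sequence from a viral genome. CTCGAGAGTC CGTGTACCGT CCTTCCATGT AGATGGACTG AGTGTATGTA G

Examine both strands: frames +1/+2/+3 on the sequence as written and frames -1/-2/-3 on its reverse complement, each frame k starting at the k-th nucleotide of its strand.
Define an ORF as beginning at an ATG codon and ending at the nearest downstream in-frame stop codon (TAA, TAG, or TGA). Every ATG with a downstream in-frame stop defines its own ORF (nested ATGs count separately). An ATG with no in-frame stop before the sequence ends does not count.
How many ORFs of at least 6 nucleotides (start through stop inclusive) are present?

Reverse complement (5'→3'): CTACATACACTCAGTCCATCTACATGGAAGGACGGTACACGGACTCTCGAG
Frame +1: CTC GAG AGT CCG TGT ACC GTC CTT CCA TGT AGA TGG ACT GAG TGT ATG TAG — ATG at 46, stop TAG at 49 → 6 nt.
Frame +2: TCG AGA GTC CGT GTA CCG TCC TTC CAT GTA GAT GGA CTG AGT GTA TGT — no ATG→stop ORF.
Frame +3: CGA GAG TCC GTG TAC CGT CCT TCC ATG TAG ATG GAC TGA GTG TAT GTA — ATG at 27, stop TAG at 30 → 6 nt; ATG at 33, stop TGA at 39 → 9 nt.
Frame -1: CTA CAT ACA CTC AGT CCA TCT ACA TGG AAG GAC GGT ACA CGG ACT CTC GAG — no ATG→stop ORF.
Frame -2: TAC ATA CAC TCA GTC CAT CTA CAT GGA AGG ACG GTA CAC GGA CTC TCG — no ATG→stop ORF.
Frame -3: ACA TAC ACT CAG TCC ATC TAC ATG GAA GGA CGG TAC ACG GAC TCT CGA — no ATG→stop ORF.
ORFs ≥ 6 nucleotides: frame +1 46–51 (6 nucleotides), frame +3 27–32 (6 nucleotides), frame +3 33–41 (9 nucleotides). Count = 3.

3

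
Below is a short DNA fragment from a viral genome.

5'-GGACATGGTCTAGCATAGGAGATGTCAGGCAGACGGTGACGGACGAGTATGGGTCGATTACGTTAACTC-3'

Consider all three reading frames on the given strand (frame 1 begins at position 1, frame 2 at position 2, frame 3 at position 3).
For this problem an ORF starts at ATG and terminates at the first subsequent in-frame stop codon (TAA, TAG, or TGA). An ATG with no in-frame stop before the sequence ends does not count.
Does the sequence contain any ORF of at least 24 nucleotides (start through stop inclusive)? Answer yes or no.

no

Frame 1: GGA CAT GGT CTA GCA TAG GAG ATG TCA GGC AGA CGG TGA CGG ACG AGT ATG GGT CGA TTA CGT TAA CTC — ATG at 22, stop TGA at 37 → 18 nt; ATG at 49, stop TAA at 64 → 18 nt.
Frame 2: GAC ATG GTC TAG CAT AGG AGA TGT CAG GCA GAC GGT GAC GGA CGA GTA TGG GTC GAT TAC GTT AAC — ATG at 5, stop TAG at 11 → 9 nt.
Frame 3: ACA TGG TCT AGC ATA GGA GAT GTC AGG CAG ACG GTG ACG GAC GAG TAT GGG TCG ATT ACG TTA ACT — no ATG→stop ORF.
Largest ORF found is 18 nucleotides < 24, so no.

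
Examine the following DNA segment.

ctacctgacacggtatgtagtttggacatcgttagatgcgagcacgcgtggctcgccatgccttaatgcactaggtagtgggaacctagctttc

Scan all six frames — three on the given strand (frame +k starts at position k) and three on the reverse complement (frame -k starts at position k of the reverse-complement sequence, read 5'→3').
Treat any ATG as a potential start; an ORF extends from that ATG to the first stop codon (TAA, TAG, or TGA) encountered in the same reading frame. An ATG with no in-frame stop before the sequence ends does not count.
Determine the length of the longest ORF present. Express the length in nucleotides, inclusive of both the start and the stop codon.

Reverse complement (5'→3'): GAAAGCTAGGTTCCCACTACCTAGTGCATTAAGGCATGGCGAGCCACGCGTGCTCGCATCTAACGATGTCCAAACTACATACCGTGTCAGGTAG
Frame +1: CTA CCT GAC ACG GTA TGT AGT TTG GAC ATC GTT AGA TGC GAG CAC GCG TGG CTC GCC ATG CCT TAA TGC ACT AGG TAG TGG GAA CCT AGC TTT — ATG at 58, stop TAA at 64 → 9 nt.
Frame +2: TAC CTG ACA CGG TAT GTA GTT TGG ACA TCG TTA GAT GCG AGC ACG CGT GGC TCG CCA TGC CTT AAT GCA CTA GGT AGT GGG AAC CTA GCT TTC — no ATG→stop ORF.
Frame +3: ACC TGA CAC GGT ATG TAG TTT GGA CAT CGT TAG ATG CGA GCA CGC GTG GCT CGC CAT GCC TTA ATG CAC TAG GTA GTG GGA ACC TAG CTT — ATG at 15, stop TAG at 18 → 6 nt; ATG at 36, stop TAG at 72 → 39 nt; ATG at 66, stop TAG at 72 → 9 nt.
Frame -1: GAA AGC TAG GTT CCC ACT ACC TAG TGC ATT AAG GCA TGG CGA GCC ACG CGT GCT CGC ATC TAA CGA TGT CCA AAC TAC ATA CCG TGT CAG GTA — no ATG→stop ORF.
Frame -2: AAA GCT AGG TTC CCA CTA CCT AGT GCA TTA AGG CAT GGC GAG CCA CGC GTG CTC GCA TCT AAC GAT GTC CAA ACT ACA TAC CGT GTC AGG TAG — no ATG→stop ORF.
Frame -3: AAG CTA GGT TCC CAC TAC CTA GTG CAT TAA GGC ATG GCG AGC CAC GCG TGC TCG CAT CTA ACG ATG TCC AAA CTA CAT ACC GTG TCA GGT — no ATG→stop ORF.
Longest: frame +3, positions 36–74, 39 nt = 13 codons = 12 aa. → 39 nucleotides.

39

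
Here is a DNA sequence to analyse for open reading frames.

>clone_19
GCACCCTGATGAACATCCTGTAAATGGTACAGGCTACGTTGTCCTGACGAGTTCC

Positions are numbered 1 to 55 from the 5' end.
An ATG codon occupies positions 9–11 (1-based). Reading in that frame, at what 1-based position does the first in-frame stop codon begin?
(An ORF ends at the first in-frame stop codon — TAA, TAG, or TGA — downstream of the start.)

21

Codons from position 9: ATG (9–11), AAC (12–14), ATC (15–17), CTG (18–20), TAA (21–23).
TAA is a stop codon; it begins at position 21.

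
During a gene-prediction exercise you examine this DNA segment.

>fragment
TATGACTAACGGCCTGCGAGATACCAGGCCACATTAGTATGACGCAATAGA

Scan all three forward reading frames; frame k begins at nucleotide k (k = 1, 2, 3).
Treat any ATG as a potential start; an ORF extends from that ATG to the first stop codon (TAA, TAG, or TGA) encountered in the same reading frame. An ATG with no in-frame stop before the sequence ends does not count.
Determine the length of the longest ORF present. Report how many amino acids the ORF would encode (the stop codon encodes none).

Frame 1: TAT GAC TAA CGG CCT GCG AGA TAC CAG GCC ACA TTA GTA TGA CGC AAT AGA — no ATG→stop ORF.
Frame 2: ATG ACT AAC GGC CTG CGA GAT ACC AGG CCA CAT TAG TAT GAC GCA ATA — ATG at 2, stop TAG at 35 → 36 nt.
Frame 3: TGA CTA ACG GCC TGC GAG ATA CCA GGC CAC ATT AGT ATG ACG CAA TAG — ATG at 39, stop TAG at 48 → 12 nt.
Longest: frame 2, positions 2–37, 36 nt = 12 codons = 11 aa. → 11 amino acids.

11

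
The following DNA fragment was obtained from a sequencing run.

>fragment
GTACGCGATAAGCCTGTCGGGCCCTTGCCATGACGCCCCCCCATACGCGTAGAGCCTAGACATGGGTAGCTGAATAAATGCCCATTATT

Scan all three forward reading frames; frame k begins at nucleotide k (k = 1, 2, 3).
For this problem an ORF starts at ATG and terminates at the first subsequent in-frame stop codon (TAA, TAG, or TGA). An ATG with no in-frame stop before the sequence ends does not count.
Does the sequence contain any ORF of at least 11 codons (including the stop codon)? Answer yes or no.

Frame 1: GTA CGC GAT AAG CCT GTC GGG CCC TTG CCA TGA CGC CCC CCC ATA CGC GTA GAG CCT AGA CAT GGG TAG CTG AAT AAA TGC CCA TTA — no ATG→stop ORF.
Frame 2: TAC GCG ATA AGC CTG TCG GGC CCT TGC CAT GAC GCC CCC CCA TAC GCG TAG AGC CTA GAC ATG GGT AGC TGA ATA AAT GCC CAT TAT — ATG at 62, stop TGA at 71 → 12 nt.
Frame 3: ACG CGA TAA GCC TGT CGG GCC CTT GCC ATG ACG CCC CCC CAT ACG CGT AGA GCC TAG ACA TGG GTA GCT GAA TAA ATG CCC ATT ATT — ATG at 30, stop TAG at 57 → 30 nt.
Largest ORF found is 10 codons < 11, so no.

no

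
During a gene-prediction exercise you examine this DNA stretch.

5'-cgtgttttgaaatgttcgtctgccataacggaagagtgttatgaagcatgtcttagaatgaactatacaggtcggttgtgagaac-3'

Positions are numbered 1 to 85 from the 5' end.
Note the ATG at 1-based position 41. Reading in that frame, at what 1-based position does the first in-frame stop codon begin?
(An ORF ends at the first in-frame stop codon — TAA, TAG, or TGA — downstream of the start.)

Codons from position 41: ATG (41–43), AAG (44–46), CAT (47–49), GTC (50–52), TTA (53–55), GAA (56–58), TGA (59–61).
TGA is a stop codon; it begins at position 59.

59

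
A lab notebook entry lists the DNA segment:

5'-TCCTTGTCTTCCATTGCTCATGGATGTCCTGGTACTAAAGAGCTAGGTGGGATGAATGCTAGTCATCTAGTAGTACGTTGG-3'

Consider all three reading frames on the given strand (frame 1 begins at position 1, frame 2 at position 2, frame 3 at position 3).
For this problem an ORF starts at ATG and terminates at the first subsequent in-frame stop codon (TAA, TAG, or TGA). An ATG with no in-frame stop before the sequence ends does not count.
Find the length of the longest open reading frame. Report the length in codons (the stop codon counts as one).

Frame 1: TCC TTG TCT TCC ATT GCT CAT GGA TGT CCT GGT ACT AAA GAG CTA GGT GGG ATG AAT GCT AGT CAT CTA GTA GTA CGT TGG — no ATG→stop ORF.
Frame 2: CCT TGT CTT CCA TTG CTC ATG GAT GTC CTG GTA CTA AAG AGC TAG GTG GGA TGA ATG CTA GTC ATC TAG TAG TAC GTT — ATG at 20, stop TAG at 44 → 27 nt; ATG at 56, stop TAG at 68 → 15 nt.
Frame 3: CTT GTC TTC CAT TGC TCA TGG ATG TCC TGG TAC TAA AGA GCT AGG TGG GAT GAA TGC TAG TCA TCT AGT AGT ACG TTG — ATG at 24, stop TAA at 36 → 15 nt.
Longest: frame 2, positions 20–46, 27 nt = 9 codons = 8 aa. → 9 codons.

9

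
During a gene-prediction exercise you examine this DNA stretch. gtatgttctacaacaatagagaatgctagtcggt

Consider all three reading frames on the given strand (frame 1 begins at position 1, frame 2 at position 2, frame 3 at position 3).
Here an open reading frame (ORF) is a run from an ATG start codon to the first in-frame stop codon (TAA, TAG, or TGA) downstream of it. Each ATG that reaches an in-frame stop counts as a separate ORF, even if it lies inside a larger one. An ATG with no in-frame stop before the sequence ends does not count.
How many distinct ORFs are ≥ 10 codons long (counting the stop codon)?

Frame 1: GTA TGT TCT ACA ACA ATA GAG AAT GCT AGT CGG — no ATG→stop ORF.
Frame 2: TAT GTT CTA CAA CAA TAG AGA ATG CTA GTC GGT — no ATG→stop ORF.
Frame 3: ATG TTC TAC AAC AAT AGA GAA TGC TAG TCG — ATG at 3, stop TAG at 27 → 27 nt.
No ORF reaches 10 codons. Count = 0.

0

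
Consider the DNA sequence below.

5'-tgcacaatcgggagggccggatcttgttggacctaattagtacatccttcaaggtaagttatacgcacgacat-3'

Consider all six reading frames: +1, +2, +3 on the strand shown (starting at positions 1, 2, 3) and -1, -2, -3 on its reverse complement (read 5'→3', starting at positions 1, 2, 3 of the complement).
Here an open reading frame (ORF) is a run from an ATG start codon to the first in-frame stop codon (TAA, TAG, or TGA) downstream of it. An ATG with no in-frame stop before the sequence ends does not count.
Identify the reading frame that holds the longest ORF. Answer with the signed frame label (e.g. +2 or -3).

Reverse complement (5'→3'): ATGTCGTGCGTATAACTTACCTTGAAGGATGTACTAATTAGGTCCAACAAGATCCGGCCCTCCCGATTGTGCA
Frame +1: TGC ACA ATC GGG AGG GCC GGA TCT TGT TGG ACC TAA TTA GTA CAT CCT TCA AGG TAA GTT ATA CGC ACG ACA — no ATG→stop ORF.
Frame +2: GCA CAA TCG GGA GGG CCG GAT CTT GTT GGA CCT AAT TAG TAC ATC CTT CAA GGT AAG TTA TAC GCA CGA CAT — no ATG→stop ORF.
Frame +3: CAC AAT CGG GAG GGC CGG ATC TTG TTG GAC CTA ATT AGT ACA TCC TTC AAG GTA AGT TAT ACG CAC GAC — no ATG→stop ORF.
Frame -1: ATG TCG TGC GTA TAA CTT ACC TTG AAG GAT GTA CTA ATT AGG TCC AAC AAG ATC CGG CCC TCC CGA TTG TGC — ATG at 1, stop TAA at 13 → 15 nt.
Frame -2: TGT CGT GCG TAT AAC TTA CCT TGA AGG ATG TAC TAA TTA GGT CCA ACA AGA TCC GGC CCT CCC GAT TGT GCA — ATG at 29, stop TAA at 35 → 9 nt.
Frame -3: GTC GTG CGT ATA ACT TAC CTT GAA GGA TGT ACT AAT TAG GTC CAA CAA GAT CCG GCC CTC CCG ATT GTG — no ATG→stop ORF.
Longest ORF is 15 nt in frame -1 (positions 1–15).

-1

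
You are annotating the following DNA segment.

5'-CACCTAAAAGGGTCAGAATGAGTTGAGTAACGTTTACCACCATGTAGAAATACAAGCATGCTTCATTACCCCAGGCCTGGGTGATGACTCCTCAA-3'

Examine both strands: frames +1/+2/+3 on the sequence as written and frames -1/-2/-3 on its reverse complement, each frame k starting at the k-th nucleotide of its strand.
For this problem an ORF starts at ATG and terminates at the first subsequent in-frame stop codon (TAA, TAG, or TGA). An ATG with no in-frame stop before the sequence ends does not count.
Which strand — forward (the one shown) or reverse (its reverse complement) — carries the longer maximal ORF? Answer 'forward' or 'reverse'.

reverse

Reverse complement (5'→3'): TTGAGGAGTCATCACCCAGGCCTGGGGTAATGAAGCATGCTTGTATTTCTACATGGTGGTAAACGTTACTCAACTCATTCTGACCCTTTTAGGTG
Frame +1: CAC CTA AAA GGG TCA GAA TGA GTT GAG TAA CGT TTA CCA CCA TGT AGA AAT ACA AGC ATG CTT CAT TAC CCC AGG CCT GGG TGA TGA CTC CTC — ATG at 58, stop TGA at 82 → 27 nt.
Frame +2: ACC TAA AAG GGT CAG AAT GAG TTG AGT AAC GTT TAC CAC CAT GTA GAA ATA CAA GCA TGC TTC ATT ACC CCA GGC CTG GGT GAT GAC TCC TCA — no ATG→stop ORF.
Frame +3: CCT AAA AGG GTC AGA ATG AGT TGA GTA ACG TTT ACC ACC ATG TAG AAA TAC AAG CAT GCT TCA TTA CCC CAG GCC TGG GTG ATG ACT CCT CAA — ATG at 18, stop TGA at 24 → 9 nt; ATG at 42, stop TAG at 45 → 6 nt.
Frame -1: TTG AGG AGT CAT CAC CCA GGC CTG GGG TAA TGA AGC ATG CTT GTA TTT CTA CAT GGT GGT AAA CGT TAC TCA ACT CAT TCT GAC CCT TTT AGG — no ATG→stop ORF.
Frame -2: TGA GGA GTC ATC ACC CAG GCC TGG GGT AAT GAA GCA TGC TTG TAT TTC TAC ATG GTG GTA AAC GTT ACT CAA CTC ATT CTG ACC CTT TTA GGT — no ATG→stop ORF.
Frame -3: GAG GAG TCA TCA CCC AGG CCT GGG GTA ATG AAG CAT GCT TGT ATT TCT ACA TGG TGG TAA ACG TTA CTC AAC TCA TTC TGA CCC TTT TAG GTG — ATG at 30, stop TAA at 60 → 33 nt.
Forward-strand max 27 nt; reverse-strand max 33 nt. The reverse strand has the longer ORF.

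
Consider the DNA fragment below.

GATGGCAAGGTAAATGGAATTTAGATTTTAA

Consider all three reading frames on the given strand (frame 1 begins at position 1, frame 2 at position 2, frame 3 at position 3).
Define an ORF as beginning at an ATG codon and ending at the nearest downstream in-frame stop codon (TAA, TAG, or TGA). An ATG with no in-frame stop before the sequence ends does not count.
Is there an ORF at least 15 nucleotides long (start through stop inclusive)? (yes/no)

yes

Frame 1: GAT GGC AAG GTA AAT GGA ATT TAG ATT TTA — no ATG→stop ORF.
Frame 2: ATG GCA AGG TAA ATG GAA TTT AGA TTT TAA — ATG at 2, stop TAA at 11 → 12 nt; ATG at 14, stop TAA at 29 → 18 nt.
Frame 3: TGG CAA GGT AAA TGG AAT TTA GAT TTT — no ATG→stop ORF.
Frame 2 has an ORF of 18 nucleotides (positions 14–31) ≥ 15, so yes.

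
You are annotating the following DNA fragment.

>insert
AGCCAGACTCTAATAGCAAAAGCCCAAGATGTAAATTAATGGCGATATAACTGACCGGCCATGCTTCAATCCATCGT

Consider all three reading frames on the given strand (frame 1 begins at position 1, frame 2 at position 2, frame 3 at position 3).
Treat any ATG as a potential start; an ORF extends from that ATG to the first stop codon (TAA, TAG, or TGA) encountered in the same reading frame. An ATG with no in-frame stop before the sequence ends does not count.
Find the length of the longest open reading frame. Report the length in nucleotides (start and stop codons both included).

12

Frame 1: AGC CAG ACT CTA ATA GCA AAA GCC CAA GAT GTA AAT TAA TGG CGA TAT AAC TGA CCG GCC ATG CTT CAA TCC ATC — no ATG→stop ORF.
Frame 2: GCC AGA CTC TAA TAG CAA AAG CCC AAG ATG TAA ATT AAT GGC GAT ATA ACT GAC CGG CCA TGC TTC AAT CCA TCG — ATG at 29, stop TAA at 32 → 6 nt.
Frame 3: CCA GAC TCT AAT AGC AAA AGC CCA AGA TGT AAA TTA ATG GCG ATA TAA CTG ACC GGC CAT GCT TCA ATC CAT CGT — ATG at 39, stop TAA at 48 → 12 nt.
Longest: frame 3, positions 39–50, 12 nt = 4 codons = 3 aa. → 12 nucleotides.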